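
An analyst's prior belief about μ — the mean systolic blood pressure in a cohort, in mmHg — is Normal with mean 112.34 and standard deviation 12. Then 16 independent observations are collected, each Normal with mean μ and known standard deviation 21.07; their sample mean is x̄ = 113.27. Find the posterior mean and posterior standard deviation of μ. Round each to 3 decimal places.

Posterior mean ≈ 113.120; posterior SD ≈ 4.823

With known σ, the Normal prior is conjugate. Weight on the data is w = (n/σ²)/(n/σ² + 1/τ₀²) = 0.0360405/(0.0360405+0.00694444) = 0.83844.
Posterior mean = w·x̄ + (1−w)·μ₀ = 0.83844·113.27 + 0.16156·112.34 = 113.120. Posterior variance = 1/(0.0360405+0.00694444) = 23.2640, so SD = 4.823.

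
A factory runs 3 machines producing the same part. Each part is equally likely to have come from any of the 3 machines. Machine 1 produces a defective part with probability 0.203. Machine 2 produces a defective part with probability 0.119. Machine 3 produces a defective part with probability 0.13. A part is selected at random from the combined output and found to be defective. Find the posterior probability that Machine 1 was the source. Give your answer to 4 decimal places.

Tabulate prior·likelihood by source: [1] prior 0.333333, lik 0.203, product 0.06767; [2] prior 0.333333, lik 0.119, product 0.03967; [3] prior 0.333333, lik 0.13, product 0.04333.
Normalizing constant = 0.15067; the posterior for Machine 1 is its product over the sum, 0.06767/0.15067 = 0.4491.

Posterior probability ≈ 0.4491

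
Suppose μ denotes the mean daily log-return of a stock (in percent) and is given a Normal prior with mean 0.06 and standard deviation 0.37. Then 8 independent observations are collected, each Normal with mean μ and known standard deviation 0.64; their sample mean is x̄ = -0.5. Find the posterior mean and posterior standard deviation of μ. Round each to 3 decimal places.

Posterior mean ≈ -0.348; posterior SD ≈ 0.193

With known σ, the Normal prior is conjugate. Weight on the data is w = (n/σ²)/(n/σ² + 1/τ₀²) = 19.5312/(19.5312+7.30460) = 0.72780.
Posterior mean = w·x̄ + (1−w)·μ₀ = 0.72780·-0.5 + 0.27220·0.06 = -0.348. Posterior variance = 1/(19.5312+7.30460) = 0.0372636, so SD = 0.193.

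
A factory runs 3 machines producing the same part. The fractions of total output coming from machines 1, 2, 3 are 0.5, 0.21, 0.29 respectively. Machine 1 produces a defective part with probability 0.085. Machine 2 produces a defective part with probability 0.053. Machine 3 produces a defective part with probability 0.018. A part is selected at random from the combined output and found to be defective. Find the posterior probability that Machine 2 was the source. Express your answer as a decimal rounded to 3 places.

Tabulate prior·likelihood by source: [1] prior 0.5, lik 0.085, product 0.04250; [2] prior 0.21, lik 0.053, product 0.01113; [3] prior 0.29, lik 0.018, product 0.005220.
Normalizing constant = 0.058850; the posterior for Machine 2 is its product over the sum, 0.01113/0.058850 = 0.189.

Posterior probability ≈ 0.189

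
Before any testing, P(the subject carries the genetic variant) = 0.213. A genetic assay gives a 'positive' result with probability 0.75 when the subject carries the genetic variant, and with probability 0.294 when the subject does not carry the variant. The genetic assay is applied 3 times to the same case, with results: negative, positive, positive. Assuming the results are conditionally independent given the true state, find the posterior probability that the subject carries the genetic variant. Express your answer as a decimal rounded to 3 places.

Let H be the event that the subject carries the genetic variant; start with P(H) = 0.213. P('positive'|H) = 0.75, P('positive'|¬H) = 0.294.
Update on result 1 ('negative'): P(H) ← 0.25·0.2130 / (0.25·0.2130 + 0.706·0.7870) = 0.053250/0.60887 = 0.0875.
Update on result 2 ('positive'): P(H) ← 0.75·0.0875 / (0.75·0.0875 + 0.294·0.9125) = 0.065593/0.33388 = 0.1965.
Update on result 3 ('positive'): P(H) ← 0.75·0.1965 / (0.75·0.1965 + 0.294·0.8035) = 0.14734/0.38358 = 0.3841.

Posterior P(H) ≈ 0.384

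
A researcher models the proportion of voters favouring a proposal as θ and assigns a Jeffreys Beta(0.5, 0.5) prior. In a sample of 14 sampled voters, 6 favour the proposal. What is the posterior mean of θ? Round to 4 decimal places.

Posterior mean ≈ 0.4333

The binomial likelihood is conjugate to the Beta prior: with 6 successes and 8 failures, the posterior is Beta(0.5+6, 0.5+8) = Beta(6.5, 8.5).
E[θ | data] = 6.5/(6.5+8.5) = 0.4333.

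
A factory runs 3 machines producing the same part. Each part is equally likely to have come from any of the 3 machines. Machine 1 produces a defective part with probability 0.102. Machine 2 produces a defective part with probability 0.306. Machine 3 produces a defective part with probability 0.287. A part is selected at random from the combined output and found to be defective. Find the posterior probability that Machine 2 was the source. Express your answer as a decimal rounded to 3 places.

Tabulate prior·likelihood by source: [1] prior 0.333333, lik 0.102, product 0.03400; [2] prior 0.333333, lik 0.306, product 0.1020; [3] prior 0.333333, lik 0.287, product 0.09567.
Normalizing constant = 0.23167; the posterior for Machine 2 is its product over the sum, 0.1020/0.23167 = 0.440.

Posterior probability ≈ 0.440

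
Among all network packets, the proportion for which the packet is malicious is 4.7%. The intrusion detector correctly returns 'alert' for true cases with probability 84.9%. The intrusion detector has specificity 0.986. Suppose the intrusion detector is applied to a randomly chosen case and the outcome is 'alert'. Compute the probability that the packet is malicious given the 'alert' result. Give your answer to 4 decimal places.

P(H | E) ≈ 0.7494

Write H for 'the packet is malicious'. Prior odds H:¬H = 0.047/0.953 = 0.049318. For the 'alert' outcome, the likelihood ratio is 0.849/0.014 = 60.643.
Posterior odds = 0.049318 × 60.643 = 2.9908, so P(H|E) = 2.9908/(1+2.9908) = 0.7494.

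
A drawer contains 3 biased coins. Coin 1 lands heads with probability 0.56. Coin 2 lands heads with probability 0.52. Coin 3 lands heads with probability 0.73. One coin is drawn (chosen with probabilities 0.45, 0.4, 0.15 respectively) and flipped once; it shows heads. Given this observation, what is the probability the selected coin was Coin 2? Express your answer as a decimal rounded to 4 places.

Posterior probability ≈ 0.3652

Tabulate prior·likelihood by source: [1] prior 0.45, lik 0.56, product 0.2520; [2] prior 0.4, lik 0.52, product 0.2080; [3] prior 0.15, lik 0.73, product 0.1095.
Normalizing constant = 0.56950; the posterior for Coin 2 is its product over the sum, 0.2080/0.56950 = 0.3652.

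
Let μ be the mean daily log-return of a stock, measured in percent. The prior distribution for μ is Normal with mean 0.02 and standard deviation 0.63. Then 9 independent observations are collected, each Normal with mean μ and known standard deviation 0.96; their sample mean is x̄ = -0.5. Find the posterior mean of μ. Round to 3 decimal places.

With known σ, the Normal prior is conjugate. Weight on the data is w = (n/σ²)/(n/σ² + 1/τ₀²) = 9.76562/(9.76562+2.51953) = 0.79491.
Posterior mean = w·x̄ + (1−w)·μ₀ = 0.79491·-0.5 + 0.20509·0.02 = -0.393.

Posterior mean ≈ -0.393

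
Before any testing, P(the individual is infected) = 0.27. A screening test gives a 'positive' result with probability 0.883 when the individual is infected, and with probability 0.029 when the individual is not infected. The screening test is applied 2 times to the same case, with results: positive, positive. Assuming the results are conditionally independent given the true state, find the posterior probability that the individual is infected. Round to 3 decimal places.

With H the event that the individual is infected, the joint likelihood of the observed sequence is P(data|H) = 0.883·0.883 = 0.77969 and P(data|¬H) = 0.029·0.029 = 0.00084100.
Bayes: P(H|data) = 0.27·0.77969 / (0.27·0.77969 + 0.73·0.00084100) = 0.21052/0.21113 = 0.9971.

Posterior P(H) ≈ 0.997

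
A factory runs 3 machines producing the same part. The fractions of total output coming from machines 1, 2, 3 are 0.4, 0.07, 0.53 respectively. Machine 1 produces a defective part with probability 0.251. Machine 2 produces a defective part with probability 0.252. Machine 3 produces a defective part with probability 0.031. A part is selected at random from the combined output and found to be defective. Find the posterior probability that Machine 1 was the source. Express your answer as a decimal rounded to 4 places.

Posterior probability ≈ 0.7466

Tabulate prior·likelihood by source: [1] prior 0.4, lik 0.251, product 0.1004; [2] prior 0.07, lik 0.252, product 0.01764; [3] prior 0.53, lik 0.031, product 0.01643.
Normalizing constant = 0.13447; the posterior for Machine 1 is its product over the sum, 0.1004/0.13447 = 0.7466.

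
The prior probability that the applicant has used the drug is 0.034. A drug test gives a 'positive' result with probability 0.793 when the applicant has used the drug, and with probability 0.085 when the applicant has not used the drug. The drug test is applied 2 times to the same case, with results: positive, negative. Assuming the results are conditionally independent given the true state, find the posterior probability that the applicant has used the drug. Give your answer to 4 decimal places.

Posterior P(H) ≈ 0.0691

Let H be the event that the applicant has used the drug; start with P(H) = 0.034. P('positive'|H) = 0.793, P('positive'|¬H) = 0.085.
Update on result 1 ('positive'): P(H) ← 0.793·0.0340 / (0.793·0.0340 + 0.085·0.9660) = 0.026962/0.10907 = 0.2472.
Update on result 2 ('negative'): P(H) ← 0.207·0.2472 / (0.207·0.2472 + 0.915·0.7528) = 0.051169/0.73999 = 0.0691.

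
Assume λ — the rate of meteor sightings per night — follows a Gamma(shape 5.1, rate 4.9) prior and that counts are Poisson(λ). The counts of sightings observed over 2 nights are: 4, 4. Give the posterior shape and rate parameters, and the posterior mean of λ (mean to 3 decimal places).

Posterior: Gamma(shape=13.1, rate=6.9); mean ≈ 1.899

The Poisson likelihood adds the total count to the shape and the number of exposure periods to the rate. Here ∑xᵢ = 8 and n = 2, so shape 5.1→13.1 and rate 4.9→6.9.
Posterior mean = shape/rate = 13.1/6.9 = 1.899.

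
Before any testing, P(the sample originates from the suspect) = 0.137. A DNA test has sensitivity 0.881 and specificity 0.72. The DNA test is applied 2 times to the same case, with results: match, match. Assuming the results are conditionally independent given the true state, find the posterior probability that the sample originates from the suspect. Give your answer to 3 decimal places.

Let H be the event that the sample originates from the suspect; start with P(H) = 0.137. P('match'|H) = 0.881, P('match'|¬H) = 0.28.
Update on result 1 ('match'): P(H) ← 0.881·0.1370 / (0.881·0.1370 + 0.28·0.8630) = 0.12070/0.36234 = 0.3331.
Update on result 2 ('match'): P(H) ← 0.881·0.3331 / (0.881·0.3331 + 0.28·0.6669) = 0.29347/0.48020 = 0.6111.

Posterior P(H) ≈ 0.611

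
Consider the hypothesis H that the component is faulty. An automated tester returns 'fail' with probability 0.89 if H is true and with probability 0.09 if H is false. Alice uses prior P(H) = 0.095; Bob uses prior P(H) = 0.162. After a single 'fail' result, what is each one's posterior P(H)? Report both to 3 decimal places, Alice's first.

Alice: 0.509; Bob: 0.657

The likelihood ratio for a 'fail' result is 0.89/0.09 = 9.8889.
Alice: prior odds 0.095/0.905 = 0.10497; posterior odds 1.0381; posterior probability 0.509.
Bob: prior odds 0.162/0.838 = 0.19332; posterior odds 1.9117; posterior probability 0.657.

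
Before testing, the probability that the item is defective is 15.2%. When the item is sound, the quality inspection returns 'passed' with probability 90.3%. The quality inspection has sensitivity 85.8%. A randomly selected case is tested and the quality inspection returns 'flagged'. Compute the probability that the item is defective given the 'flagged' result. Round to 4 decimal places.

P(H | E) ≈ 0.6132

Let H be the event that the item is defective. P(H) = 0.152, so P(¬H) = 0.848. With E the 'flagged' result, P(E|H) = 0.858 and P(E|¬H) = 0.097.
P(E) = 0.858·0.152 + 0.097·0.848 = 0.13042 + 0.082256 = 0.21267.
By Bayes' theorem, P(H|E) = 0.13042 / 0.21267 = 0.6132.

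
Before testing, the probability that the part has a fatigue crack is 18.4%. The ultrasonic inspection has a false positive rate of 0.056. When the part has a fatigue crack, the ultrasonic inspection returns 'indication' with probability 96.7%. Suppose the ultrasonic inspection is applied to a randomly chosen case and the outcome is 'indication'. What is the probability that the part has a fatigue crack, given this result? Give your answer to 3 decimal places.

Write H for 'the part has a fatigue crack'. Prior odds H:¬H = 0.184/0.816 = 0.22549. For the 'indication' outcome, the likelihood ratio is 0.967/0.056 = 17.268.
Posterior odds = 0.22549 × 17.268 = 3.8937, so P(H|E) = 3.8937/(1+3.8937) = 0.796.

P(H | E) ≈ 0.796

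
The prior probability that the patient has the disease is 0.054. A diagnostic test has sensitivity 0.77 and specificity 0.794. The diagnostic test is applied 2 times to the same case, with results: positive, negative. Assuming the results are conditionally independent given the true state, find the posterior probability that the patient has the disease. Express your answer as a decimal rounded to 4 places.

With H the event that the patient has the disease, the joint likelihood of the observed sequence is P(data|H) = 0.77·0.23 = 0.17710 and P(data|¬H) = 0.206·0.794 = 0.16356.
Bayes: P(H|data) = 0.054·0.17710 / (0.054·0.17710 + 0.946·0.16356) = 0.0095634/0.16429 = 0.0582.

Posterior P(H) ≈ 0.0582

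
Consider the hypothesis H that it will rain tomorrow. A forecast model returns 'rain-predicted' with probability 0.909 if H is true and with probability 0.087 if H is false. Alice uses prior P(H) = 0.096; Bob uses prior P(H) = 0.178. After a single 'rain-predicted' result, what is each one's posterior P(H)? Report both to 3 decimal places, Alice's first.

Alice: 0.526; Bob: 0.693

P('+'|H) = 0.909, P('+'|¬H) = 0.087.
Alice: numerator 0.909·0.096 = 0.087264; evidence = 0.087264+0.087·0.904 = 0.16591; posterior = 0.526.
Bob: numerator 0.909·0.178 = 0.16180; evidence = 0.16180+0.087·0.822 = 0.23332; posterior = 0.693.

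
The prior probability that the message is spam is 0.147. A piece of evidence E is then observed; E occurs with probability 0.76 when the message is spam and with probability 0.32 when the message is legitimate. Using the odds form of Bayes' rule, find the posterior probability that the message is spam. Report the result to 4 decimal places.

Posterior probability ≈ 0.2904

Prior odds = 0.147/(1−0.147) = 0.17233. In log-odds, ln(0.17233) = -1.7583.
Add log likelihood ratio: ln(2.3750) = 0.86500.
Posterior log-odds = -0.89333, so posterior odds = exp(-0.89333) = 0.40929. Converting, P(H|E) = 0.40929/1.4093 = 0.2904.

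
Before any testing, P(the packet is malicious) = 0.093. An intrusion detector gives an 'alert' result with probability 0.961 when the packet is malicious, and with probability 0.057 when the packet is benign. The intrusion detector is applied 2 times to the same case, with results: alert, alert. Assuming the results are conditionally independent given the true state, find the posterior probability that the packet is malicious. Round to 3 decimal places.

Posterior P(H) ≈ 0.967

With H the event that the packet is malicious, the joint likelihood of the observed sequence is P(data|H) = 0.961·0.961 = 0.92352 and P(data|¬H) = 0.057·0.057 = 0.0032490.
Bayes: P(H|data) = 0.093·0.92352 / (0.093·0.92352 + 0.907·0.0032490) = 0.085887/0.088834 = 0.9668.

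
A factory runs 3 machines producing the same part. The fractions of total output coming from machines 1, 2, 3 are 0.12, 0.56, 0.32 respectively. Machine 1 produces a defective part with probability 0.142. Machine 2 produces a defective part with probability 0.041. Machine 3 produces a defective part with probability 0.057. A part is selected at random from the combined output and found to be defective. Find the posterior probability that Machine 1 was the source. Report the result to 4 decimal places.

Posterior probability ≈ 0.2926

Tabulate prior·likelihood by source: [1] prior 0.12, lik 0.142, product 0.01704; [2] prior 0.56, lik 0.041, product 0.02296; [3] prior 0.32, lik 0.057, product 0.01824.
Normalizing constant = 0.058240; the posterior for Machine 1 is its product over the sum, 0.01704/0.058240 = 0.2926.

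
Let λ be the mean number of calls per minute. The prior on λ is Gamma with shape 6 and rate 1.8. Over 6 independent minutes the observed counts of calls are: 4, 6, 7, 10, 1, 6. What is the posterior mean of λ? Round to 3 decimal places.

Posterior mean ≈ 5.128

The Poisson likelihood adds the total count to the shape and the number of exposure periods to the rate. Here ∑xᵢ = 34 and n = 6, so shape 6→40 and rate 1.8→7.8.
Posterior mean = shape/rate = 40/7.8 = 5.128.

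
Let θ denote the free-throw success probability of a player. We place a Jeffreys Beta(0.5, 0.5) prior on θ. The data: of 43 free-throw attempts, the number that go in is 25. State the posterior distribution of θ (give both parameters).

Observing 25 successes and 18 failures updates Beta(0.5, 0.5) by adding the success and failure counts to the two shape parameters: α = 0.5+25 = 25.5, β = 0.5+18 = 18.5.

Posterior: Beta(25.5, 18.5)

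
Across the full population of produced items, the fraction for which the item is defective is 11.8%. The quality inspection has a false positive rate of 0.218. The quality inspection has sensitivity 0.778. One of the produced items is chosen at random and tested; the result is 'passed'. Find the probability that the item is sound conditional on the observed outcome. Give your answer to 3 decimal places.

P(¬H | E) ≈ 0.963

Write H for 'the item is defective'. Prior odds H:¬H = 0.118/0.882 = 0.13379. For the 'passed' outcome, the likelihood ratio is 0.222/0.782 = 0.28389.
Posterior odds = 0.13379 × 0.28389 = 0.037980, so P(H|E) = 0.037980/(1+0.037980) = 0.037. Then P(¬H|E) = 1 − 0.037 = 0.963.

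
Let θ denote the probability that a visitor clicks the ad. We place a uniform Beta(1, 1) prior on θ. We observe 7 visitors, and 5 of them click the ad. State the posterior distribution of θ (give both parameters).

Posterior: Beta(6, 3)

The binomial likelihood is conjugate to the Beta prior: with 5 successes and 2 failures, the posterior is Beta(1+5, 1+2) = Beta(6, 3).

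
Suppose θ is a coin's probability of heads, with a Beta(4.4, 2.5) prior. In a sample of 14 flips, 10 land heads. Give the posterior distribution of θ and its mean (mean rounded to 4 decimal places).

The binomial likelihood is conjugate to the Beta prior: with 10 successes and 4 failures, the posterior is Beta(4.4+10, 2.5+4) = Beta(14.4, 6.5).
E[θ | data] = 14.4/(14.4+6.5) = 0.6890.

Posterior: Beta(14.4, 6.5); mean ≈ 0.6890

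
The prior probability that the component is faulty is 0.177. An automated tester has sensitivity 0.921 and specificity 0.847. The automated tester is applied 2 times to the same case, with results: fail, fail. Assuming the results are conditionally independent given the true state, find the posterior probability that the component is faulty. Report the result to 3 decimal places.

Posterior P(H) ≈ 0.886

Let H be the event that the component is faulty; start with P(H) = 0.177. P('fail'|H) = 0.921, P('fail'|¬H) = 0.153.
Update on result 1 ('fail'): P(H) ← 0.921·0.1770 / (0.921·0.1770 + 0.153·0.8230) = 0.16302/0.28894 = 0.5642.
Update on result 2 ('fail'): P(H) ← 0.921·0.5642 / (0.921·0.5642 + 0.153·0.4358) = 0.51963/0.58630 = 0.8863.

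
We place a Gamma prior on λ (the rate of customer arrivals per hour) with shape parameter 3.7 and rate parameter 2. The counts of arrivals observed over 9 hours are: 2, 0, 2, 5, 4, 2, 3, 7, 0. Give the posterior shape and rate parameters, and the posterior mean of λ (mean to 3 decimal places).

Posterior: Gamma(shape=28.7, rate=11); mean ≈ 2.609

The Poisson likelihood adds the total count to the shape and the number of exposure periods to the rate. Here ∑xᵢ = 25 and n = 9, so shape 3.7→28.7 and rate 2→11.
Posterior mean = shape/rate = 28.7/11 = 2.609.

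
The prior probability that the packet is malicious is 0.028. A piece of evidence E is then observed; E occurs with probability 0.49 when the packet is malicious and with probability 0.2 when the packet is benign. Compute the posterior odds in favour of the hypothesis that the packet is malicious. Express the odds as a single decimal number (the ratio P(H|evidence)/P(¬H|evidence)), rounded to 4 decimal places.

Prior odds = 0.028/(1−0.028) = 0.028807. In log-odds, ln(0.028807) = -3.5472.
Add log likelihood ratio: ln(2.4500) = 0.89609.
Posterior log-odds = -2.6511, so posterior odds = exp(-2.6511) = 0.070576.

Posterior odds ≈ 0.0706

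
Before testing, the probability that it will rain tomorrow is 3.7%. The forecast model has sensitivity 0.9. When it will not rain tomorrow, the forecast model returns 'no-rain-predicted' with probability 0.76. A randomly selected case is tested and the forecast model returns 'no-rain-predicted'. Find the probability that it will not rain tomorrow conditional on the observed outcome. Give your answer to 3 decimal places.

P(¬H | E) ≈ 0.995

Write H for 'it will rain tomorrow'. Prior odds H:¬H = 0.037/0.963 = 0.038422. For the 'no-rain-predicted' outcome, the likelihood ratio is 0.1/0.76 = 0.13158.
Posterior odds = 0.038422 × 0.13158 = 0.0050555, so P(H|E) = 0.0050555/(1+0.0050555) = 0.005. Then P(¬H|E) = 1 − 0.005 = 0.995.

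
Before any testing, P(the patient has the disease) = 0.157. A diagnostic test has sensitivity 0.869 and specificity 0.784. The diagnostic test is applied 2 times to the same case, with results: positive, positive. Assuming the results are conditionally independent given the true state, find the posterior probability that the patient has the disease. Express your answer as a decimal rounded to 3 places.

With H the event that the patient has the disease, the joint likelihood of the observed sequence is P(data|H) = 0.869·0.869 = 0.75516 and P(data|¬H) = 0.216·0.216 = 0.046656.
Bayes: P(H|data) = 0.157·0.75516 / (0.157·0.75516 + 0.843·0.046656) = 0.11856/0.15789 = 0.7509.

Posterior P(H) ≈ 0.751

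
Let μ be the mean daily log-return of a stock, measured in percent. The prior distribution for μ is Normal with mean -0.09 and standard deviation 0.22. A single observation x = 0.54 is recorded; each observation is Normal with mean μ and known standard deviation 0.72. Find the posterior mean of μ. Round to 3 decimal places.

Posterior mean ≈ -0.036

Prior precision 1/τ₀² = 1/0.22² = 20.6612; data precision n/σ² = 1/0.72² = 1.92901.
Posterior precision = 20.6612 + 1.92901 = 22.5902.
Posterior mean = (20.6612·-0.09 + 1.92901·0.54) / 22.5902 = -0.036.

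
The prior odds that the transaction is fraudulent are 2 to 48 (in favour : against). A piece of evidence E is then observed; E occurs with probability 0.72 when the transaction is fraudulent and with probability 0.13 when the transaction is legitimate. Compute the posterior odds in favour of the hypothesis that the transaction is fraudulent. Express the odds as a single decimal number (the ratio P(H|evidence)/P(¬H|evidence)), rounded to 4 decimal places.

Posterior odds ≈ 0.2308

Prior odds = 2/48 = 0.041667. In log-odds, ln(0.041667) = -3.1781.
Add log likelihood ratio: ln(5.5385) = 1.7117.
Posterior log-odds = -1.4663, so posterior odds = exp(-1.4663) = 0.23077.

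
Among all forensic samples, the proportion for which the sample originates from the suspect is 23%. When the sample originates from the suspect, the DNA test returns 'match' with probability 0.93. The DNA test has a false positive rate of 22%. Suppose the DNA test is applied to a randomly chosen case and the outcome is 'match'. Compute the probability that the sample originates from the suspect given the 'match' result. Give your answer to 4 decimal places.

Write H for 'the sample originates from the suspect'. Prior odds H:¬H = 0.23/0.77 = 0.29870. For the 'match' outcome, the likelihood ratio is 0.93/0.22 = 4.2273.
Posterior odds = 0.29870 × 4.2273 = 1.2627, so P(H|E) = 1.2627/(1+1.2627) = 0.5580.

P(H | E) ≈ 0.5580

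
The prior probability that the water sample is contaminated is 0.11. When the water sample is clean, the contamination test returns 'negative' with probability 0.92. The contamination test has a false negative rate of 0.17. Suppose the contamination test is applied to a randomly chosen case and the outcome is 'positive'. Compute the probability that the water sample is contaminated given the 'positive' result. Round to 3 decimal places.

P(H | E) ≈ 0.562

Let H be the event that the water sample is contaminated. P(H) = 0.11, so P(¬H) = 0.89. With E the 'positive' result, P(E|H) = 0.83 and P(E|¬H) = 0.08.
P(E) = 0.83·0.11 + 0.08·0.89 = 0.091300 + 0.071200 = 0.16250.
By Bayes' theorem, P(H|E) = 0.091300 / 0.16250 = 0.562.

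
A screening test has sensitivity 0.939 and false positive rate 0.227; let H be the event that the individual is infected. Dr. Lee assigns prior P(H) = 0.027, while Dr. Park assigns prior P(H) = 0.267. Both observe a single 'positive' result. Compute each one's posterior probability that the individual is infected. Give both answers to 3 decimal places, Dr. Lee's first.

Dr. Lee: 0.103; Dr. Park: 0.601

The likelihood ratio for a 'positive' result is 0.939/0.227 = 4.1366.
Dr. Lee: prior odds 0.027/0.973 = 0.027749; posterior odds 0.11479; posterior probability 0.103.
Dr. Park: prior odds 0.267/0.733 = 0.36426; posterior odds 1.5068; posterior probability 0.601.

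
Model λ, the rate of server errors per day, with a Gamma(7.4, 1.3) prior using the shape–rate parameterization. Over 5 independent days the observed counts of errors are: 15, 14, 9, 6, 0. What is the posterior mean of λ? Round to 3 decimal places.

The Poisson likelihood adds the total count to the shape and the number of exposure periods to the rate. Here ∑xᵢ = 44 and n = 5, so shape 7.4→51.4 and rate 1.3→6.3.
Posterior mean = shape/rate = 51.4/6.3 = 8.159.

Posterior mean ≈ 8.159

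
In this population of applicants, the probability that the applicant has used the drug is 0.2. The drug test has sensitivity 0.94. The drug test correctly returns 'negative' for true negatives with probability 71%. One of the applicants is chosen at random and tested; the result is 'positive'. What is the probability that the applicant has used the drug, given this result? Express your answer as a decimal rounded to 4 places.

P(H | E) ≈ 0.4476

Write H for 'the applicant has used the drug'. Prior odds H:¬H = 0.2/0.8 = 0.25000. For the 'positive' outcome, the likelihood ratio is 0.94/0.29 = 3.2414.
Posterior odds = 0.25000 × 3.2414 = 0.81034, so P(H|E) = 0.81034/(1+0.81034) = 0.4476.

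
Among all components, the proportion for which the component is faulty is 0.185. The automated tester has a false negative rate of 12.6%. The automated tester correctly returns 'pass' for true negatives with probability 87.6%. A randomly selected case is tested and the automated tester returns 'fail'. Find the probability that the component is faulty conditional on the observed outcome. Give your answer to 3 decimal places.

Let H be the event that the component is faulty. P(H) = 0.185, so P(¬H) = 0.815. With E the 'fail' result, P(E|H) = 0.874 and P(E|¬H) = 0.124.
P(E) = 0.874·0.185 + 0.124·0.815 = 0.16169 + 0.10106 = 0.26275.
By Bayes' theorem, P(H|E) = 0.16169 / 0.26275 = 0.615.

P(H | E) ≈ 0.615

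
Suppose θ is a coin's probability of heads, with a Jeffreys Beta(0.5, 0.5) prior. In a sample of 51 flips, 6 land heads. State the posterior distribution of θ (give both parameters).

The binomial likelihood is conjugate to the Beta prior: with 6 successes and 45 failures, the posterior is Beta(0.5+6, 0.5+45) = Beta(6.5, 45.5).

Posterior: Beta(6.5, 45.5)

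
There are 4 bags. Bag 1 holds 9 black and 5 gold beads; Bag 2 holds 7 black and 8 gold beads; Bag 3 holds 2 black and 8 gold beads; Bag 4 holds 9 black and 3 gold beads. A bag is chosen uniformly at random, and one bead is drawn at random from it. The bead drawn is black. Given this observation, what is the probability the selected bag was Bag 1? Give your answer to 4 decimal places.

P(black|Bag 1) = 0.6429; P(black|Bag 2) = 0.4667; P(black|Bag 3) = 0.2; P(black|Bag 4) = 0.75.
Prior × likelihood for each source: 0.25·0.6429=0.1607, 0.25·0.4667=0.1167, 0.25·0.2=0.05000, 0.25·0.75=0.1875. Summing gives P(black) = 0.51488.
P(Bag 1 | black) = 0.1607 / 0.51488 = 0.3121.

Posterior probability ≈ 0.3121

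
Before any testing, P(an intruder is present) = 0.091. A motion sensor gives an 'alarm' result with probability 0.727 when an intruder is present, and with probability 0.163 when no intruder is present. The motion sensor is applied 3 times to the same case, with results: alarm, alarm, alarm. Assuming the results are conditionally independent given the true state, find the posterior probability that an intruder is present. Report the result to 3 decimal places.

Posterior P(H) ≈ 0.899

Let H be the event that an intruder is present; start with P(H) = 0.091. P('alarm'|H) = 0.727, P('alarm'|¬H) = 0.163.
Update on result 1 ('alarm'): P(H) ← 0.727·0.0910 / (0.727·0.0910 + 0.163·0.9090) = 0.066157/0.21432 = 0.3087.
Update on result 2 ('alarm'): P(H) ← 0.727·0.3087 / (0.727·0.3087 + 0.163·0.6913) = 0.22441/0.33709 = 0.6657.
Update on result 3 ('alarm'): P(H) ← 0.727·0.6657 / (0.727·0.6657 + 0.163·0.3343) = 0.48397/0.53846 = 0.8988.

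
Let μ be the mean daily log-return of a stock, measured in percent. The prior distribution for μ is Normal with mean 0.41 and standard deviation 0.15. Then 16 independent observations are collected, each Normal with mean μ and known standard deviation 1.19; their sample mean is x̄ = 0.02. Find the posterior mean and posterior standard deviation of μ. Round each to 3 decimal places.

Posterior mean ≈ 0.331; posterior SD ≈ 0.134

Prior precision 1/τ₀² = 1/0.15² = 44.4444; data precision n/σ² = 16/1.19² = 11.2986.
Posterior precision = 44.4444 + 11.2986 = 55.7431, giving posterior SD = 1/√55.7431 = 0.134.
Posterior mean = (44.4444·0.41 + 11.2986·0.02) / 55.7431 = 0.331.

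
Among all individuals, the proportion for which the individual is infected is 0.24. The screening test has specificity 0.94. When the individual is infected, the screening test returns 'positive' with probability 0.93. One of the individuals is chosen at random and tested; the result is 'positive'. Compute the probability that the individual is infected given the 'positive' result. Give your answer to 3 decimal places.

P(H | E) ≈ 0.830

Write H for 'the individual is infected'. Prior odds H:¬H = 0.24/0.76 = 0.31579. For the 'positive' outcome, the likelihood ratio is 0.93/0.06 = 15.500.
Posterior odds = 0.31579 × 15.500 = 4.8947, so P(H|E) = 4.8947/(1+4.8947) = 0.830.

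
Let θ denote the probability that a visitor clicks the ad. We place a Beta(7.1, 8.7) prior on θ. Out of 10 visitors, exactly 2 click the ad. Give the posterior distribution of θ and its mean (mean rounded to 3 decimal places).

Posterior: Beta(9.1, 16.7); mean ≈ 0.353

Observing 2 successes and 8 failures updates Beta(7.1, 8.7) by adding the success and failure counts to the two shape parameters: α = 7.1+2 = 9.1, β = 8.7+8 = 16.7.
E[θ | data] = 9.1/(9.1+16.7) = 0.353.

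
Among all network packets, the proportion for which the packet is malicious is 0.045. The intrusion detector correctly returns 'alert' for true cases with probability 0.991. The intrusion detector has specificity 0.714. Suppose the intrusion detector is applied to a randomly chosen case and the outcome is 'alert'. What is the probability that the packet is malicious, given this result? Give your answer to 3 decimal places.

Write H for 'the packet is malicious'. Prior odds H:¬H = 0.045/0.955 = 0.047120. For the 'alert' outcome, the likelihood ratio is 0.991/0.286 = 3.4650.
Posterior odds = 0.047120 × 3.4650 = 0.16327, so P(H|E) = 0.16327/(1+0.16327) = 0.140.

P(H | E) ≈ 0.140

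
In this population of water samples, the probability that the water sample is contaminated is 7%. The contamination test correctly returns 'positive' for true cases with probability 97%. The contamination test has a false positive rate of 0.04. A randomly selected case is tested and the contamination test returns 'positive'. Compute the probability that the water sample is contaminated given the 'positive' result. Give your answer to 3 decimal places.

P(H | E) ≈ 0.646

Let H be the event that the water sample is contaminated. P(H) = 0.07, so P(¬H) = 0.93. With E the 'positive' result, P(E|H) = 0.97 and P(E|¬H) = 0.04.
P(E) = 0.97·0.07 + 0.04·0.93 = 0.067900 + 0.037200 = 0.10510.
By Bayes' theorem, P(H|E) = 0.067900 / 0.10510 = 0.646.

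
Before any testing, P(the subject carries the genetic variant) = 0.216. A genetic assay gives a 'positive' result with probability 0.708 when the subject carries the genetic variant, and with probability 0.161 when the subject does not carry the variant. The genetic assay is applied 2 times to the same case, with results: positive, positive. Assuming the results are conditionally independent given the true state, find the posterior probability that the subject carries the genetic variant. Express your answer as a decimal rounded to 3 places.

With H the event that the subject carries the genetic variant, the joint likelihood of the observed sequence is P(data|H) = 0.708·0.708 = 0.50126 and P(data|¬H) = 0.161·0.161 = 0.025921.
Bayes: P(H|data) = 0.216·0.50126 / (0.216·0.50126 + 0.784·0.025921) = 0.10827/0.12860 = 0.8420.

Posterior P(H) ≈ 0.842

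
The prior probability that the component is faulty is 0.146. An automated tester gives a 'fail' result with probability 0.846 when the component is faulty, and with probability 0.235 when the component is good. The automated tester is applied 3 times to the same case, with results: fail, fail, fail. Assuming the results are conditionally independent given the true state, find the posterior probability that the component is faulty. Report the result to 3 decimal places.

With H the event that the component is faulty, the joint likelihood of the observed sequence is P(data|H) = 0.846·0.846·0.846 = 0.60550 and P(data|¬H) = 0.235·0.235·0.235 = 0.012978.
Bayes: P(H|data) = 0.146·0.60550 / (0.146·0.60550 + 0.854·0.012978) = 0.088402/0.099485 = 0.8886.

Posterior P(H) ≈ 0.889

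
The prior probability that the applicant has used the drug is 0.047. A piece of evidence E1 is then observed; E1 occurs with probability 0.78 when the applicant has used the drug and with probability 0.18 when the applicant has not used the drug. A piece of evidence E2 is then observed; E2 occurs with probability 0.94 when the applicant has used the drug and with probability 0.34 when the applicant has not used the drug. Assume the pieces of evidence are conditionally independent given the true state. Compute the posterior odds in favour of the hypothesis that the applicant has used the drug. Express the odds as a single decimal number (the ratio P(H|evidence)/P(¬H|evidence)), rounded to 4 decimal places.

Posterior odds ≈ 0.5908

Prior odds = 0.047/(1−0.047) = 0.049318. In log-odds, ln(0.049318) = -3.0095.
Add log likelihood ratios: ln(4.3333) + ln(2.7647) = 2.4833.
Posterior log-odds = -0.52620, so posterior odds = exp(-0.52620) = 0.59085.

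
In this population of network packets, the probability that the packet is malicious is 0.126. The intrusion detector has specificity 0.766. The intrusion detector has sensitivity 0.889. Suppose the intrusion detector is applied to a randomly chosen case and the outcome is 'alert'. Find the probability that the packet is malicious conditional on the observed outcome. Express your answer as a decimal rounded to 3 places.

P(H | E) ≈ 0.354

Write H for 'the packet is malicious'. Prior odds H:¬H = 0.126/0.874 = 0.14416. For the 'alert' outcome, the likelihood ratio is 0.889/0.234 = 3.7991.
Posterior odds = 0.14416 × 3.7991 = 0.54770, so P(H|E) = 0.54770/(1+0.54770) = 0.354.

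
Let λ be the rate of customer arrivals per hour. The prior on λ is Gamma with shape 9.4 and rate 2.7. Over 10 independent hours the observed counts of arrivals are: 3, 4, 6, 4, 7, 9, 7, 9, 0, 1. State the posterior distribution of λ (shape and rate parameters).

The Poisson likelihood adds the total count to the shape and the number of exposure periods to the rate. Here ∑xᵢ = 50 and n = 10, so shape 9.4→59.4 and rate 2.7→12.7.

Posterior: Gamma(shape=59.4, rate=12.7)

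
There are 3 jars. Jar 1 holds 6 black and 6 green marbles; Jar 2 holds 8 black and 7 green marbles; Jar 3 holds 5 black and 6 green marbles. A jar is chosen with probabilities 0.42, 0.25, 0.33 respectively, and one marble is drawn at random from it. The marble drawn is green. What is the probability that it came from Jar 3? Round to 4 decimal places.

Posterior probability ≈ 0.3553

P(green|Jar 1) = 0.5; P(green|Jar 2) = 0.4667; P(green|Jar 3) = 0.5455.
Prior × likelihood for each source: 0.42·0.5=0.2100, 0.25·0.4667=0.1167, 0.33·0.5455=0.1800. Summing gives P(green) = 0.50667.
P(Jar 3 | green) = 0.1800 / 0.50667 = 0.3553.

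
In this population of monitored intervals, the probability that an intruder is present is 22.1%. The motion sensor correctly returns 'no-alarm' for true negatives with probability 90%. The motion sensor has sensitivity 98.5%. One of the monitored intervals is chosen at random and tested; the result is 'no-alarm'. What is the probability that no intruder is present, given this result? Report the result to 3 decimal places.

P(¬H | E) ≈ 0.995

Write H for 'an intruder is present'. Prior odds H:¬H = 0.221/0.779 = 0.28370. For the 'no-alarm' outcome, the likelihood ratio is 0.015/0.9 = 0.016667.
Posterior odds = 0.28370 × 0.016667 = 0.0047283, so P(H|E) = 0.0047283/(1+0.0047283) = 0.005. Then P(¬H|E) = 1 − 0.005 = 0.995.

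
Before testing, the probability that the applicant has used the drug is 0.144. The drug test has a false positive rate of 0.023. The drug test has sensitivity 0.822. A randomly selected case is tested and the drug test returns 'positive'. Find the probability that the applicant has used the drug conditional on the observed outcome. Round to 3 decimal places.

P(H | E) ≈ 0.857

Write H for 'the applicant has used the drug'. Prior odds H:¬H = 0.144/0.856 = 0.16822. For the 'positive' outcome, the likelihood ratio is 0.822/0.023 = 35.739.
Posterior odds = 0.16822 × 35.739 = 6.0122, so P(H|E) = 6.0122/(1+6.0122) = 0.857.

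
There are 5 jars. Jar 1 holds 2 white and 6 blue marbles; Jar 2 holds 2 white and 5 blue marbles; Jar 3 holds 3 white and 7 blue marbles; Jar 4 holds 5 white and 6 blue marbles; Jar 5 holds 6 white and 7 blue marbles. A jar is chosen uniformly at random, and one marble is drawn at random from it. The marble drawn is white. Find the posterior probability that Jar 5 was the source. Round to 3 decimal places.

P(white|Jar 1) = 0.25; P(white|Jar 2) = 0.2857; P(white|Jar 3) = 0.3; P(white|Jar 4) = 0.4545; P(white|Jar 5) = 0.4615.
Prior × likelihood for each source: 0.2·0.25=0.05000, 0.2·0.2857=0.05714, 0.2·0.3=0.06000, 0.2·0.4545=0.09091, 0.2·0.4615=0.09231. Summing gives P(white) = 0.35036.
P(Jar 5 | white) = 0.09231 / 0.35036 = 0.263.

Posterior probability ≈ 0.263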